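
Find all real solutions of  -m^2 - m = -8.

m = -3.3723 or m = 2.3723

Rearrange to standard form: -m^2 - m + 8 = 0.
Discriminant: (-1)^2 - 4*(-1)*8 = 33.
Quadratic formula: m = (1 +/- sqrt(33)) / (-2).
So m = -sqrt(33)/2 - 1/2 ~= -3.3723 or m = -1/2 + sqrt(33)/2 ~= 2.3723.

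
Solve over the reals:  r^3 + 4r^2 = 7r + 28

r = -4 or r = -2.6458 or r = 2.6458

Rearrange: r^3 + 4r^2 - 7r - 28 = 0.
Possible rational roots are divisors of -28. Testing r = -4 gives 0, so (r + 4) is a factor.
Divide: r^3 + 4r^2 - 7r - 28 = (r + 4)(r^2 - 7).
Apply the quadratic formula to r^2 - 7 = 0: r = (0 +/- sqrt(28))/2, i.e. r ~= 2.6458 or r ~= -2.6458.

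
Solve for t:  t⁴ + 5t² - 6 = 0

Let u = t². The equation becomes u² + 5u - 6 = 0.
Factor: (u + 6)(u - 1) = 0, so u = -6 or u = 1.
t² = -6 < 0 has no real solution.
t² = 1 gives t = ±1.

t = -1 or t = 1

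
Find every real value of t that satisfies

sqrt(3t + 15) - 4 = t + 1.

Isolate the radical: sqrt(3t + 15) = t + 5.
Square both sides: 3t + 15 = (t + 5)^2.
Expand and rearrange: t^2 + 7t + 10 = 0.
Solving gives t = -2 or t = -5.
Check each candidate in the original equation:
  t = -2: sqrt(9) = 3, while t + 5 = 3 — valid.
  t = -5: sqrt(0) = 0, while t + 5 = 0 — valid.

t = -5 or t = -2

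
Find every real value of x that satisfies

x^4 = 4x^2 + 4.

x = -2.1974 or x = 2.1974

Let u = x^2. The equation becomes u^2 - 4u - 4 = 0.
By the quadratic formula, u = 2 + 2*sqrt(2) or u = 2 - 2*sqrt(2).
x^2 = 2 + 2*sqrt(2) gives x = +/-sqrt(2 + 2*sqrt(2)) ~= +/-2.1974.
x^2 = 2 - 2*sqrt(2) < 0 has no real solution.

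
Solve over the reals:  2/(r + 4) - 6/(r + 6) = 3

Multiply both sides by (r + 4)(r + 6):
2(r + 6) - 6(r + 4) = 3(r + 4)(r + 6).
Expand and collect terms: 3r² + 34r + 84 = 0.
By the quadratic formula, r = (-34 ± √148) / 6, so r ≈ -3.6391 or r ≈ -7.6943.
Neither value makes a denominator zero (r ≠ -4, r ≠ -6), so both are valid.

r = -7.6943 or r = -3.6391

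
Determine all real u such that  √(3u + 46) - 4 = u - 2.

Isolate the radical: √(3u + 46) = u + 2.
Square both sides: 3u + 46 = (u + 2)².
Expand and rearrange: u² + u - 42 = 0.
Solving gives u = 6 or u = -7.
Check each candidate in the original equation:
  u = 6: √(64) = 8, while u + 2 = 8 — valid.
  u = -7: √(25) = 5, while u + 2 = -5 — extraneous.

u = 6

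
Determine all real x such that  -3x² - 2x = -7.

Rearrange to standard form: -3x² - 2x + 7 = 0.
Discriminant: (-2)² − 4·(-3)·7 = 88.
Quadratic formula: x = (2 ± √88) / (-6).
So x = -√(22)/3 - 1/3 ≈ -1.8968 or x = -1/3 + √(22)/3 ≈ 1.2301.

x = -1.8968 or x = 1.2301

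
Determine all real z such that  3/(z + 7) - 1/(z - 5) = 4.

z = -6.2329 or z = 4.7329

Multiply both sides by (z + 7)(z - 5):
3(z - 5) - (z + 7) = 4(z + 7)(z - 5).
Expand and collect terms: 4z² + 6z - 118 = 0.
By the quadratic formula, z = (-6 ± √1924) / 8, so z ≈ 4.7329 or z ≈ -6.2329.
Neither value makes a denominator zero (z ≠ -7, z ≠ 5), so both are valid.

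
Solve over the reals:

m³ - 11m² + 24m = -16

m = -0.5311 or m = 4 or m = 7.5311

Rearrange: m³ - 11m² + 24m + 16 = 0.
Possible rational roots are divisors of 16. Testing m = 4 gives 0, so (m - 4) is a factor.
Divide: m³ - 11m² + 24m + 16 = (m - 4)(m² - 7m - 4).
Apply the quadratic formula to m² - 7m - 4 = 0: m = (7 ± √65)/2, i.e. m ≈ 7.5311 or m ≈ -0.5311.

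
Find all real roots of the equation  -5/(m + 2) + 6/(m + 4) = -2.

m = -5.8117 or m = -0.6883

Multiply both sides by (m + 2)(m + 4):
-5(m + 4) + 6(m + 2) = -2(m + 2)(m + 4).
Expand and collect terms: -2m^2 - 13m - 8 = 0.
By the quadratic formula, m = (13 +/- sqrt(105)) / -4, so m ~= -5.8117 or m ~= -0.6883.
Neither value makes a denominator zero (m != -2, m != -4), so both are valid.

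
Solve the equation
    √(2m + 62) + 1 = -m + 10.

m = 1

Isolate the radical: √(2m + 62) = -m + 9.
Square both sides: 2m + 62 = (-m + 9)².
Expand and rearrange: m² - 20m + 19 = 0.
Solving gives m = 19 or m = 1.
Check each candidate in the original equation:
  m = 19: √(100) = 10, while -m + 9 = -10 — extraneous.
  m = 1: √(64) = 8, while -m + 9 = 8 — valid.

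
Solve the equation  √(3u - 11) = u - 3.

Square both sides: 3u - 11 = (u - 3)².
Expand and rearrange: u² - 9u + 20 = 0.
Solving gives u = 5 or u = 4.
Check each candidate in the original equation:
  u = 5: √(4) = 2, while u - 3 = 2 — valid.
  u = 4: √(1) = 1, while u - 3 = 1 — valid.

u = 4 or u = 5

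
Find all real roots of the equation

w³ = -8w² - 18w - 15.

Rearrange: w³ + 8w² + 18w + 15 = 0.
Possible rational roots are divisors of 15. Testing w = -5 gives 0, so (w + 5) is a factor.
Divide: w³ + 8w² + 18w + 15 = (w + 5)(w² + 3w + 3).
The quadratic w² + 3w + 3 has discriminant -3 < 0, so no further real roots.

w = -5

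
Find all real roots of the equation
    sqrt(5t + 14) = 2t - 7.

Square both sides: 5t + 14 = (2t - 7)^2.
Expand and rearrange: 4t^2 - 33t + 35 = 0.
Solving gives t = 7 or t = 1.25.
Check each candidate in the original equation:
  t = 7: sqrt(49) = 7, while 2t - 7 = 7 — valid.
  t = 1.25: sqrt(20.25) = 4.5, while 2t - 7 = -4.5 — extraneous.

t = 7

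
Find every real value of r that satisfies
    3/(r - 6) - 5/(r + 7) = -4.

Multiply both sides by (r - 6)(r + 7):
3(r + 7) - 5(r - 6) = -4(r - 6)(r + 7).
Expand and collect terms: -4r^2 - 2r + 117 = 0.
By the quadratic formula, r = (2 +/- sqrt(1876)) / -8, so r ~= -5.6641 or r ~= 5.1641.
Neither value makes a denominator zero (r != 6, r != -7), so both are valid.

r = -5.6641 or r = 5.1641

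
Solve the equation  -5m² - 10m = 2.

m = -1.7746 or m = -0.2254

Rearrange to standard form: -5m² - 10m - 2 = 0.
Discriminant: (-10)² − 4·(-5)·(-2) = 60.
Quadratic formula: m = (10 ± √60) / (-10).
So m = -1 - √(15)/5 ≈ -1.7746 or m = -1 + √(15)/5 ≈ -0.2254.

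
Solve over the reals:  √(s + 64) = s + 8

Square both sides: s + 64 = (s + 8)².
Expand and rearrange: s² + 15s = 0.
Solving gives s = 0 or s = -15.
Check each candidate in the original equation:
  s = 0: √(64) = 8, while s + 8 = 8 — valid.
  s = -15: √(49) = 7, while s + 8 = -7 — extraneous.

s = 0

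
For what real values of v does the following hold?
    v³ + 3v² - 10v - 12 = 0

Possible rational roots are divisors of -12. Testing v = -1 gives 0, so (v + 1) is a factor.
Divide: v³ + 3v² - 10v - 12 = (v + 1)(v² + 2v - 12).
Apply the quadratic formula to v² + 2v - 12 = 0: v = (-2 ± √52)/2, i.e. v ≈ 2.6056 or v ≈ -4.6056.

v = -4.6056 or v = -1 or v = 2.6056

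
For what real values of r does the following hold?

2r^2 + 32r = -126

r = -9 or r = -7

Bring every term to one side: 2r^2 + 32r + 126 = 0.
Factor: 2(r + 9)(r + 7) = 0.
So r = -9 or r = -7.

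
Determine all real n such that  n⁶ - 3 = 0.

n = -1.2009 or n = 1.2009

Let u = n³. The equation becomes u² - 3 = 0.
By the quadratic formula, u = √(3) or u = -√(3).
n³ = √(3) gives n = ∛(√(3)) ≈ 1.2009.
n³ = -√(3) gives n = -∛(√(3)) ≈ -1.2009.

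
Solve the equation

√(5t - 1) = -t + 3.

t = 1

Square both sides: 5t - 1 = (-t + 3)².
Expand and rearrange: t² - 11t + 10 = 0.
Solving gives t = 10 or t = 1.
Check each candidate in the original equation:
  t = 10: √(49) = 7, while -t + 3 = -7 — extraneous.
  t = 1: √(4) = 2, while -t + 3 = 2 — valid.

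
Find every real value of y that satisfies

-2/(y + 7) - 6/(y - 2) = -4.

y = -6.5744 or y = 3.5744

Multiply both sides by (y + 7)(y - 2):
-2(y - 2) - 6(y + 7) = -4(y + 7)(y - 2).
Expand and collect terms: -4y² - 12y + 94 = 0.
By the quadratic formula, y = (12 ± √1648) / -8, so y ≈ -6.5744 or y ≈ 3.5744.
Neither value makes a denominator zero (y ≠ -7, y ≠ 2), so both are valid.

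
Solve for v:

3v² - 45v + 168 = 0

Factor: 3(v - 7)(v - 8) = 0.
So v = 7 or v = 8.

v = 7 or v = 8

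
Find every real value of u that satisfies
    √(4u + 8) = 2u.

Square both sides: 4u + 8 = (2u)².
Expand and rearrange: 4u² - 4u - 8 = 0.
Solving gives u = 2 or u = -1.
Check each candidate in the original equation:
  u = 2: √(16) = 4, while 2u = 4 — valid.
  u = -1: √(4) = 2, while 2u = -2 — extraneous.

u = 2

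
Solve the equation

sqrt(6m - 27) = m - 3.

m = 6

Square both sides: 6m - 27 = (m - 3)^2.
Expand and rearrange: m^2 - 12m + 36 = 0.
This gives the repeated root m = 6.
Check in the original equation:
  m = 6: sqrt(9) = 3, while m - 3 = 3 — valid.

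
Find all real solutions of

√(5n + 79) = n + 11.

Square both sides: 5n + 79 = (n + 11)².
Expand and rearrange: n² + 17n + 42 = 0.
Solving gives n = -3 or n = -14.
Check each candidate in the original equation:
  n = -3: √(64) = 8, while n + 11 = 8 — valid.
  n = -14: √(9) = 3, while n + 11 = -3 — extraneous.

n = -3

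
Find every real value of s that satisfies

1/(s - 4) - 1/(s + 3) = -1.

s = -1.7913 or s = 2.7913

Multiply both sides by (s - 4)(s + 3):
(s + 3) - (s - 4) = -(s - 4)(s + 3).
Expand and collect terms: -s^2 + s + 5 = 0.
By the quadratic formula, s = (-1 +/- sqrt(21)) / -2, so s ~= -1.7913 or s ~= 2.7913.
Neither value makes a denominator zero (s != 4, s != -3), so both are valid.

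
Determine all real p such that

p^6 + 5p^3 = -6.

Let u = p^3. The equation becomes u^2 + 5u + 6 = 0.
Factor: (u + 3)(u + 2) = 0, so u = -3 or u = -2.
p^3 = -3 gives p = -(3)^(1/3) ~= -1.4422.
p^3 = -2 gives p = -(2)^(1/3) ~= -1.2599.

p = -1.4422 or p = -1.2599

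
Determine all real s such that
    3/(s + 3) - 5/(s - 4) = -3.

Multiply both sides by (s + 3)(s - 4):
3(s - 4) - 5(s + 3) = -3(s + 3)(s - 4).
Expand and collect terms: -3s^2 + 5s + 63 = 0.
By the quadratic formula, s = (-5 +/- sqrt(781)) / -6, so s ~= -3.8244 or s ~= 5.4911.
Neither value makes a denominator zero (s != -3, s != 4), so both are valid.

s = -3.8244 or s = 5.4911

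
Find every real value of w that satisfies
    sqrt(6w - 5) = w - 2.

Square both sides: 6w - 5 = (w - 2)^2.
Expand and rearrange: w^2 - 10w + 9 = 0.
Solving gives w = 9 or w = 1.
Check each candidate in the original equation:
  w = 9: sqrt(49) = 7, while w - 2 = 7 — valid.
  w = 1: sqrt(1) = 1, while w - 2 = -1 — extraneous.

w = 9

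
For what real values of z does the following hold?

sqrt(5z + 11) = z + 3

z = -2 or z = 1

Square both sides: 5z + 11 = (z + 3)^2.
Expand and rearrange: z^2 + z - 2 = 0.
Solving gives z = 1 or z = -2.
Check each candidate in the original equation:
  z = 1: sqrt(16) = 4, while z + 3 = 4 — valid.
  z = -2: sqrt(1) = 1, while z + 3 = 1 — valid.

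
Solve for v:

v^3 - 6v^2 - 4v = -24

v = -2 or v = 2 or v = 6

Rearrange: v^3 - 6v^2 - 4v + 24 = 0.
Possible rational roots are divisors of 24. Testing v = -2 gives 0, so (v + 2) is a factor.
Divide: v^3 - 6v^2 - 4v + 24 = (v + 2)(v^2 - 8v + 12).
Factor the quadratic: v = 6 or v = 2.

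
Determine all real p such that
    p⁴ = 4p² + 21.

p = -2.6458 or p = 2.6458

Let u = p². The equation becomes u² - 4u - 21 = 0.
Factor: (u - 7)(u + 3) = 0, so u = 7 or u = -3.
p² = 7 gives p = ±√(7) ≈ ±2.6458.
p² = -3 < 0 has no real solution.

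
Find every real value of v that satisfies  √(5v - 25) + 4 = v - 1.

Isolate the radical: √(5v - 25) = v - 5.
Square both sides: 5v - 25 = (v - 5)².
Expand and rearrange: v² - 15v + 50 = 0.
Solving gives v = 10 or v = 5.
Check each candidate in the original equation:
  v = 10: √(25) = 5, while v - 5 = 5 — valid.
  v = 5: √(0) = 0, while v - 5 = 0 — valid.

v = 5 or v = 10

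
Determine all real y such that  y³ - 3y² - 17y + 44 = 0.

y = -4 or y = 2.382 or y = 4.618

Possible rational roots are divisors of 44. Testing y = -4 gives 0, so (y + 4) is a factor.
Divide: y³ - 3y² - 17y + 44 = (y + 4)(y² - 7y + 11).
Apply the quadratic formula to y² - 7y + 11 = 0: y = (7 ± √5)/2, i.e. y ≈ 4.618 or y ≈ 2.382.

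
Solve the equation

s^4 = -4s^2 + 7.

s = -1.1474 or s = 1.1474

Let u = s^2. The equation becomes u^2 + 4u - 7 = 0.
By the quadratic formula, u = -2 + sqrt(11) or u = -sqrt(11) - 2.
s^2 = -2 + sqrt(11) gives s = +/-sqrt(-2 + sqrt(11)) ~= +/-1.1474.
s^2 = -sqrt(11) - 2 < 0 has no real solution.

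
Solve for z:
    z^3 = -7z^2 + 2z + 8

Rearrange: z^3 + 7z^2 - 2z - 8 = 0.
Possible rational roots are divisors of -8. Testing z = -1 gives 0, so (z + 1) is a factor.
Divide: z^3 + 7z^2 - 2z - 8 = (z + 1)(z^2 + 6z - 8).
Apply the quadratic formula to z^2 + 6z - 8 = 0: z = (-6 +/- sqrt(68))/2, i.e. z ~= 1.1231 or z ~= -7.1231.

z = -7.1231 or z = -1 or z = 1.1231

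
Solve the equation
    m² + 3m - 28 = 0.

m = -7 or m = 4

Factor: (m - 4)(m + 7) = 0.
So m = 4 or m = -7.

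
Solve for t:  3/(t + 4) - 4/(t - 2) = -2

Multiply both sides by (t + 4)(t - 2):
3(t - 2) - 4(t + 4) = -2(t + 4)(t - 2).
Expand and collect terms: -2t² - 3t + 38 = 0.
By the quadratic formula, t = (3 ± √313) / -4, so t ≈ -5.173 or t ≈ 3.673.
Neither value makes a denominator zero (t ≠ -4, t ≠ 2), so both are valid.

t = -5.173 or t = 3.673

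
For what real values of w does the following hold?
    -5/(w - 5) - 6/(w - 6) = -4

Multiply both sides by (w - 5)(w - 6):
-5(w - 6) - 6(w - 5) = -4(w - 5)(w - 6).
Expand and collect terms: -4w² + 55w - 180 = 0.
By the quadratic formula, w = (-55 ± √145) / -8, so w ≈ 5.3698 or w ≈ 8.3802.
Neither value makes a denominator zero (w ≠ 5, w ≠ 6), so both are valid.

w = 5.3698 or w = 8.3802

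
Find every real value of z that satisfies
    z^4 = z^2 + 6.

Let u = z^2. The equation becomes u^2 - u - 6 = 0.
Factor: (u - 3)(u + 2) = 0, so u = 3 or u = -2.
z^2 = 3 gives z = +/-sqrt(3) ~= +/-1.7321.
z^2 = -2 < 0 has no real solution.

z = -1.7321 or z = 1.7321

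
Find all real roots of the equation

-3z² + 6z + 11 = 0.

z = -1.1602 or z = 3.1602

Discriminant: (6)² − 4·(-3)·11 = 168.
Quadratic formula: z = (-6 ± √168) / (-6).
So z = 1 - √(42)/3 ≈ -1.1602 or z = 1 + √(42)/3 ≈ 3.1602.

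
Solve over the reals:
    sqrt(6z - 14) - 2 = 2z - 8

Isolate the radical: sqrt(6z - 14) = 2z - 6.
Square both sides: 6z - 14 = (2z - 6)^2.
Expand and rearrange: 4z^2 - 30z + 50 = 0.
Solving gives z = 5 or z = 2.5.
Check each candidate in the original equation:
  z = 5: sqrt(16) = 4, while 2z - 6 = 4 — valid.
  z = 2.5: sqrt(1) = 1, while 2z - 6 = -1 — extraneous.

z = 5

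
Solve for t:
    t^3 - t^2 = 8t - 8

Rearrange: t^3 - t^2 - 8t + 8 = 0.
Possible rational roots are divisors of 8. Testing t = 1 gives 0, so (t - 1) is a factor.
Divide: t^3 - t^2 - 8t + 8 = (t - 1)(t^2 - 8).
Apply the quadratic formula to t^2 - 8 = 0: t = (0 +/- sqrt(32))/2, i.e. t ~= 2.8284 or t ~= -2.8284.

t = -2.8284 or t = 1 or t = 2.8284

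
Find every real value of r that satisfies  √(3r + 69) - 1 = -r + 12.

r = 4

Isolate the radical: √(3r + 69) = -r + 13.
Square both sides: 3r + 69 = (-r + 13)².
Expand and rearrange: r² - 29r + 100 = 0.
Solving gives r = 25 or r = 4.
Check each candidate in the original equation:
  r = 25: √(144) = 12, while -r + 13 = -12 — extraneous.
  r = 4: √(81) = 9, while -r + 13 = 9 — valid.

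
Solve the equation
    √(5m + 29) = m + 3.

Square both sides: 5m + 29 = (m + 3)².
Expand and rearrange: m² + m - 20 = 0.
Solving gives m = 4 or m = -5.
Check each candidate in the original equation:
  m = 4: √(49) = 7, while m + 3 = 7 — valid.
  m = -5: √(4) = 2, while m + 3 = -2 — extraneous.

m = 4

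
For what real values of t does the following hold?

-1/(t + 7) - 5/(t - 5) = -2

Multiply both sides by (t + 7)(t - 5):
-(t - 5) - 5(t + 7) = -2(t + 7)(t - 5).
Expand and collect terms: -2t^2 + 2t + 100 = 0.
By the quadratic formula, t = (-2 +/- sqrt(804)) / -4, so t ~= -6.5887 or t ~= 7.5887.
Neither value makes a denominator zero (t != -7, t != 5), so both are valid.

t = -6.5887 or t = 7.5887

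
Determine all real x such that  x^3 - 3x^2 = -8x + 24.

x = 3

Rearrange: x^3 - 3x^2 + 8x - 24 = 0.
Possible rational roots are divisors of -24. Testing x = 3 gives 0, so (x - 3) is a factor.
Divide: x^3 - 3x^2 + 8x - 24 = (x - 3)(x^2 + 8).
The quadratic x^2 + 8 has discriminant -32 < 0, so no further real roots.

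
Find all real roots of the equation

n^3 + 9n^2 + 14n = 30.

n = -5.1623 or n = -5 or n = 1.1623

Rearrange: n^3 + 9n^2 + 14n - 30 = 0.
Possible rational roots are divisors of -30. Testing n = -5 gives 0, so (n + 5) is a factor.
Divide: n^3 + 9n^2 + 14n - 30 = (n + 5)(n^2 + 4n - 6).
Apply the quadratic formula to n^2 + 4n - 6 = 0: n = (-4 +/- sqrt(40))/2, i.e. n ~= 1.1623 or n ~= -5.1623.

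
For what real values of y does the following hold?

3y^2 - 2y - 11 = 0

y = -1.6103 or y = 2.277

Discriminant: (-2)^2 - 4*3*(-11) = 136.
Quadratic formula: y = (2 +/- sqrt(136)) / 6.
So y = 1/3 + sqrt(34)/3 ~= 2.277 or y = 1/3 - sqrt(34)/3 ~= -1.6103.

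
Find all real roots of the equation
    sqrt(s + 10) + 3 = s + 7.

s = -1

Isolate the radical: sqrt(s + 10) = s + 4.
Square both sides: s + 10 = (s + 4)^2.
Expand and rearrange: s^2 + 7s + 6 = 0.
Solving gives s = -1 or s = -6.
Check each candidate in the original equation:
  s = -1: sqrt(9) = 3, while s + 4 = 3 — valid.
  s = -6: sqrt(4) = 2, while s + 4 = -2 — extraneous.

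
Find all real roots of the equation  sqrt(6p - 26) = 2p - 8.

p = 4.5 or p = 5

Square both sides: 6p - 26 = (2p - 8)^2.
Expand and rearrange: 4p^2 - 38p + 90 = 0.
Solving gives p = 5 or p = 4.5.
Check each candidate in the original equation:
  p = 5: sqrt(4) = 2, while 2p - 8 = 2 — valid.
  p = 4.5: sqrt(1) = 1, while 2p - 8 = 1 — valid.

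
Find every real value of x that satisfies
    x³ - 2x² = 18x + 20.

x = -2 or x = -1.7417 or x = 5.7417

Rearrange: x³ - 2x² - 18x - 20 = 0.
Possible rational roots are divisors of -20. Testing x = -2 gives 0, so (x + 2) is a factor.
Divide: x³ - 2x² - 18x - 20 = (x + 2)(x² - 4x - 10).
Apply the quadratic formula to x² - 4x - 10 = 0: x = (4 ± √56)/2, i.e. x ≈ 5.7417 or x ≈ -1.7417.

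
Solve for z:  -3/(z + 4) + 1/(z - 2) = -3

Multiply both sides by (z + 4)(z - 2):
-3(z - 2) + (z + 4) = -3(z + 4)(z - 2).
Expand and collect terms: -3z² - 4z + 14 = 0.
By the quadratic formula, z = (4 ± √184) / -6, so z ≈ -2.9274 or z ≈ 1.5941.
Neither value makes a denominator zero (z ≠ -4, z ≠ 2), so both are valid.

z = -2.9274 or z = 1.5941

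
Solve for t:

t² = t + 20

Bring every term to one side: t² - t - 20 = 0.
Factor: (t + 4)(t - 5) = 0.
So t = -4 or t = 5.

t = -4 or t = 5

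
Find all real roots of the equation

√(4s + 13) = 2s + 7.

s = -3

Square both sides: 4s + 13 = (2s + 7)².
Expand and rearrange: 4s² + 24s + 36 = 0.
This gives the repeated root s = -3.
Check in the original equation:
  s = -3: √(1) = 1, while 2s + 7 = 1 — valid.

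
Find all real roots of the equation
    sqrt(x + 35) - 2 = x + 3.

Isolate the radical: sqrt(x + 35) = x + 5.
Square both sides: x + 35 = (x + 5)^2.
Expand and rearrange: x^2 + 9x - 10 = 0.
Solving gives x = 1 or x = -10.
Check each candidate in the original equation:
  x = 1: sqrt(36) = 6, while x + 5 = 6 — valid.
  x = -10: sqrt(25) = 5, while x + 5 = -5 — extraneous.

x = 1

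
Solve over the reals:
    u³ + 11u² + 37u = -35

Rearrange: u³ + 11u² + 37u + 35 = 0.
Possible rational roots are divisors of 35. Testing u = -5 gives 0, so (u + 5) is a factor.
Divide: u³ + 11u² + 37u + 35 = (u + 5)(u² + 6u + 7).
Apply the quadratic formula to u² + 6u + 7 = 0: u = (-6 ± √8)/2, i.e. u ≈ -1.5858 or u ≈ -4.4142.

u = -5 or u = -4.4142 or u = -1.5858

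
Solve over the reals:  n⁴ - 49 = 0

Let u = n². The equation becomes u² - 49 = 0.
Factor: (u + 7)(u - 7) = 0, so u = -7 or u = 7.
n² = -7 < 0 has no real solution.
n² = 7 gives n = ±√(7) ≈ ±2.6458.

n = -2.6458 or n = 2.6458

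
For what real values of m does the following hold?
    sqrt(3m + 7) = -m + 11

Square both sides: 3m + 7 = (-m + 11)^2.
Expand and rearrange: m^2 - 25m + 114 = 0.
Solving gives m = 19 or m = 6.
Check each candidate in the original equation:
  m = 19: sqrt(64) = 8, while -m + 11 = -8 — extraneous.
  m = 6: sqrt(25) = 5, while -m + 11 = 5 — valid.

m = 6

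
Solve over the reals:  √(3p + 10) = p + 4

p = -3 or p = -2

Square both sides: 3p + 10 = (p + 4)².
Expand and rearrange: p² + 5p + 6 = 0.
Solving gives p = -2 or p = -3.
Check each candidate in the original equation:
  p = -2: √(4) = 2, while p + 4 = 2 — valid.
  p = -3: √(1) = 1, while p + 4 = 1 — valid.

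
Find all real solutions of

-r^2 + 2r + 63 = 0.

Factor: -1(r - 9)(r + 7) = 0.
So r = 9 or r = -7.

r = -7 or r = 9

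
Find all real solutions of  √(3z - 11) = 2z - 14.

z = 9

Square both sides: 3z - 11 = (2z - 14)².
Expand and rearrange: 4z² - 59z + 207 = 0.
Solving gives z = 9 or z = 5.75.
Check each candidate in the original equation:
  z = 9: √(16) = 4, while 2z - 14 = 4 — valid.
  z = 5.75: √(6.25) = 2.5, while 2z - 14 = -2.5 — extraneous.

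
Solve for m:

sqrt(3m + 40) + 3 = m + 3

m = 8

Isolate the radical: sqrt(3m + 40) = m.
Square both sides: 3m + 40 = (m)^2.
Expand and rearrange: m^2 - 3m - 40 = 0.
Solving gives m = 8 or m = -5.
Check each candidate in the original equation:
  m = 8: sqrt(64) = 8, while m = 8 — valid.
  m = -5: sqrt(25) = 5, while m = -5 — extraneous.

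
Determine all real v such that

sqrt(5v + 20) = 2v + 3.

Square both sides: 5v + 20 = (2v + 3)^2.
Expand and rearrange: 4v^2 + 7v - 11 = 0.
Solving gives v = 1 or v = -2.75.
Check each candidate in the original equation:
  v = 1: sqrt(25) = 5, while 2v + 3 = 5 — valid.
  v = -2.75: sqrt(6.25) = 2.5, while 2v + 3 = -2.5 — extraneous.

v = 1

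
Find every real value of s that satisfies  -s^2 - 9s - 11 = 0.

Discriminant: (-9)^2 - 4*(-1)*(-11) = 37.
Quadratic formula: s = (9 +/- sqrt(37)) / (-2).
So s = -9/2 - sqrt(37)/2 ~= -7.5414 or s = -9/2 + sqrt(37)/2 ~= -1.4586.

s = -7.5414 or s = -1.4586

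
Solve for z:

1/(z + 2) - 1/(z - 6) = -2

z = -2.4721 or z = 6.4721

Multiply both sides by (z + 2)(z - 6):
(z - 6) - (z + 2) = -2(z + 2)(z - 6).
Expand and collect terms: -2z² + 8z + 32 = 0.
By the quadratic formula, z = (-8 ± √320) / -4, so z ≈ -2.4721 or z ≈ 6.4721.
Neither value makes a denominator zero (z ≠ -2, z ≠ 6), so both are valid.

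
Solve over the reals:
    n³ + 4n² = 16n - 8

n = -6.6056 or n = 0.6056 or n = 2

Rearrange: n³ + 4n² - 16n + 8 = 0.
Possible rational roots are divisors of 8. Testing n = 2 gives 0, so (n - 2) is a factor.
Divide: n³ + 4n² - 16n + 8 = (n - 2)(n² + 6n - 4).
Apply the quadratic formula to n² + 6n - 4 = 0: n = (-6 ± √52)/2, i.e. n ≈ 0.6056 or n ≈ -6.6056.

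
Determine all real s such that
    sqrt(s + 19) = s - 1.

s = 6

Square both sides: s + 19 = (s - 1)^2.
Expand and rearrange: s^2 - 3s - 18 = 0.
Solving gives s = 6 or s = -3.
Check each candidate in the original equation:
  s = 6: sqrt(25) = 5, while s - 1 = 5 — valid.
  s = -3: sqrt(16) = 4, while s - 1 = -4 — extraneous.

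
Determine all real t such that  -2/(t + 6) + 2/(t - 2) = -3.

Multiply both sides by (t + 6)(t - 2):
-2(t - 2) + 2(t + 6) = -3(t + 6)(t - 2).
Expand and collect terms: -3t^2 - 12t + 20 = 0.
By the quadratic formula, t = (12 +/- sqrt(384)) / -6, so t ~= -5.266 or t ~= 1.266.
Neither value makes a denominator zero (t != -6, t != 2), so both are valid.

t = -5.266 or t = 1.266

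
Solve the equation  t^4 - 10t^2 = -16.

Let u = t^2. The equation becomes u^2 - 10u + 16 = 0.
Factor: (u - 8)(u - 2) = 0, so u = 8 or u = 2.
t^2 = 8 gives t = +/-2*sqrt(2) ~= +/-2.8284.
t^2 = 2 gives t = +/-sqrt(2) ~= +/-1.4142.

t = -2.8284 or t = -1.4142 or t = 1.4142 or t = 2.8284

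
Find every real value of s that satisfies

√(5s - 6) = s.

Square both sides: 5s - 6 = (s)².
Expand and rearrange: s² - 5s + 6 = 0.
Solving gives s = 3 or s = 2.
Check each candidate in the original equation:
  s = 3: √(9) = 3, while s = 3 — valid.
  s = 2: √(4) = 2, while s = 2 — valid.

s = 2 or s = 3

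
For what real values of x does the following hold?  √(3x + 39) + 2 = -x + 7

Isolate the radical: √(3x + 39) = -x + 5.
Square both sides: 3x + 39 = (-x + 5)².
Expand and rearrange: x² - 13x - 14 = 0.
Solving gives x = 14 or x = -1.
Check each candidate in the original equation:
  x = 14: √(81) = 9, while -x + 5 = -9 — extraneous.
  x = -1: √(36) = 6, while -x + 5 = 6 — valid.

x = -1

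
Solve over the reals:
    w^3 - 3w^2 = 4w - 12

Rearrange: w^3 - 3w^2 - 4w + 12 = 0.
Possible rational roots are divisors of 12. Testing w = 2 gives 0, so (w - 2) is a factor.
Divide: w^3 - 3w^2 - 4w + 12 = (w - 2)(w^2 - w - 6).
Factor the quadratic: w = 3 or w = -2.

w = -2 or w = 2 or w = 3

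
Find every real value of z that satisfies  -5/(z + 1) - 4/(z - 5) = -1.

Multiply both sides by (z + 1)(z - 5):
-5(z - 5) - 4(z + 1) = -(z + 1)(z - 5).
Expand and collect terms: -z^2 + 13z - 16 = 0.
By the quadratic formula, z = (-13 +/- sqrt(105)) / -2, so z ~= 1.3765 or z ~= 11.6235.
Neither value makes a denominator zero (z != -1, z != 5), so both are valid.

z = 1.3765 or z = 11.6235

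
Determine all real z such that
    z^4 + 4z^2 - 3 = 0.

Let u = z^2. The equation becomes u^2 + 4u - 3 = 0.
By the quadratic formula, u = -2 + sqrt(7) or u = -sqrt(7) - 2.
z^2 = -2 + sqrt(7) gives z = +/-sqrt(-2 + sqrt(7)) ~= +/-0.8036.
z^2 = -sqrt(7) - 2 < 0 has no real solution.

z = -0.8036 or z = 0.8036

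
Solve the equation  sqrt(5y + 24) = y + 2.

y = 5

Square both sides: 5y + 24 = (y + 2)^2.
Expand and rearrange: y^2 - y - 20 = 0.
Solving gives y = 5 or y = -4.
Check each candidate in the original equation:
  y = 5: sqrt(49) = 7, while y + 2 = 7 — valid.
  y = -4: sqrt(4) = 2, while y + 2 = -2 — extraneous.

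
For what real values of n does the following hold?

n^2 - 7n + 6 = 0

Factor: (n - 1)(n - 6) = 0.
So n = 1 or n = 6.

n = 1 or n = 6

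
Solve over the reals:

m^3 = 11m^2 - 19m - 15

Rearrange: m^3 - 11m^2 + 19m + 15 = 0.
Possible rational roots are divisors of 15. Testing m = 3 gives 0, so (m - 3) is a factor.
Divide: m^3 - 11m^2 + 19m + 15 = (m - 3)(m^2 - 8m - 5).
Apply the quadratic formula to m^2 - 8m - 5 = 0: m = (8 +/- sqrt(84))/2, i.e. m ~= 8.5826 or m ~= -0.5826.

m = -0.5826 or m = 3 or m = 8.5826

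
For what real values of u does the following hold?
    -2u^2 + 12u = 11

Rearrange to standard form: -2u^2 + 12u - 11 = 0.
Discriminant: (12)^2 - 4*(-2)*(-11) = 56.
Quadratic formula: u = (-12 +/- sqrt(56)) / (-4).
So u = 3 - sqrt(14)/2 ~= 1.1292 or u = sqrt(14)/2 + 3 ~= 4.8708.

u = 1.1292 or u = 4.8708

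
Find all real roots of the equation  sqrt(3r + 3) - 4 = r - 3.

Isolate the radical: sqrt(3r + 3) = r + 1.
Square both sides: 3r + 3 = (r + 1)^2.
Expand and rearrange: r^2 - r - 2 = 0.
Solving gives r = 2 or r = -1.
Check each candidate in the original equation:
  r = 2: sqrt(9) = 3, while r + 1 = 3 — valid.
  r = -1: sqrt(0) = 0, while r + 1 = 0 — valid.

r = -1 or r = 2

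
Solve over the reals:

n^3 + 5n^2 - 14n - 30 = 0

n = -6.4495 or n = -1.5505 or n = 3

Possible rational roots are divisors of -30. Testing n = 3 gives 0, so (n - 3) is a factor.
Divide: n^3 + 5n^2 - 14n - 30 = (n - 3)(n^2 + 8n + 10).
Apply the quadratic formula to n^2 + 8n + 10 = 0: n = (-8 +/- sqrt(24))/2, i.e. n ~= -1.5505 or n ~= -6.4495.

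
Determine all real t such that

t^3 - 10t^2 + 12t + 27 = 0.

t = -1.1098 or t = 3 or t = 8.1098

Possible rational roots are divisors of 27. Testing t = 3 gives 0, so (t - 3) is a factor.
Divide: t^3 - 10t^2 + 12t + 27 = (t - 3)(t^2 - 7t - 9).
Apply the quadratic formula to t^2 - 7t - 9 = 0: t = (7 +/- sqrt(85))/2, i.e. t ~= 8.1098 or t ~= -1.1098.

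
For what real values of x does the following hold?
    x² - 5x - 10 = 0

x = -1.5311 or x = 6.5311

Discriminant: (-5)² − 4·1·(-10) = 65.
Quadratic formula: x = (5 ± √65) / 2.
So x = 5/2 + √(65)/2 ≈ 6.5311 or x = 5/2 - √(65)/2 ≈ -1.5311.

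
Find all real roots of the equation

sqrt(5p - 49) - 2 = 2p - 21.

p = 10 or p = 10.25

Isolate the radical: sqrt(5p - 49) = 2p - 19.
Square both sides: 5p - 49 = (2p - 19)^2.
Expand and rearrange: 4p^2 - 81p + 410 = 0.
Solving gives p = 10.25 or p = 10.
Check each candidate in the original equation:
  p = 10.25: sqrt(2.25) = 1.5, while 2p - 19 = 1.5 — valid.
  p = 10: sqrt(1) = 1, while 2p - 19 = 1 — valid.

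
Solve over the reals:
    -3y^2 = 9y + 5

Rearrange to standard form: -3y^2 - 9y - 5 = 0.
Discriminant: (-9)^2 - 4*(-3)*(-5) = 21.
Quadratic formula: y = (9 +/- sqrt(21)) / (-6).
So y = -3/2 - sqrt(21)/6 ~= -2.2638 or y = -3/2 + sqrt(21)/6 ~= -0.7362.

y = -2.2638 or y = -0.7362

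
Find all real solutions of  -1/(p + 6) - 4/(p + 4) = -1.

Multiply both sides by (p + 6)(p + 4):
-(p + 4) - 4(p + 6) = -(p + 6)(p + 4).
Expand and collect terms: -p² - 5p + 4 = 0.
By the quadratic formula, p = (5 ± √41) / -2, so p ≈ -5.7016 or p ≈ 0.7016.
Neither value makes a denominator zero (p ≠ -6, p ≠ -4), so both are valid.

p = -5.7016 or p = 0.7016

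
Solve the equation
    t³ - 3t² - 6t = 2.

t = -1 or t = -0.4495 or t = 4.4495

Rearrange: t³ - 3t² - 6t - 2 = 0.
Possible rational roots are divisors of -2. Testing t = -1 gives 0, so (t + 1) is a factor.
Divide: t³ - 3t² - 6t - 2 = (t + 1)(t² - 4t - 2).
Apply the quadratic formula to t² - 4t - 2 = 0: t = (4 ± √24)/2, i.e. t ≈ 4.4495 or t ≈ -0.4495.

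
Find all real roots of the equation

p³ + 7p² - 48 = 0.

p = -5.2749 or p = -4 or p = 2.2749

Possible rational roots are divisors of -48. Testing p = -4 gives 0, so (p + 4) is a factor.
Divide: p³ + 7p² - 48 = (p + 4)(p² + 3p - 12).
Apply the quadratic formula to p² + 3p - 12 = 0: p = (-3 ± √57)/2, i.e. p ≈ 2.2749 or p ≈ -5.2749.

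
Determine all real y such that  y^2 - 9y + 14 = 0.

y = 2 or y = 7

Factor: (y - 7)(y - 2) = 0.
So y = 7 or y = 2.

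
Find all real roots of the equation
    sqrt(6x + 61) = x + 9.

x = -2

Square both sides: 6x + 61 = (x + 9)^2.
Expand and rearrange: x^2 + 12x + 20 = 0.
Solving gives x = -2 or x = -10.
Check each candidate in the original equation:
  x = -2: sqrt(49) = 7, while x + 9 = 7 — valid.
  x = -10: sqrt(1) = 1, while x + 9 = -1 — extraneous.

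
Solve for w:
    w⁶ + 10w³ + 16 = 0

Let u = w³. The equation becomes u² + 10u + 16 = 0.
Factor: (u + 8)(u + 2) = 0, so u = -8 or u = -2.
w³ = -8 gives w = -2.
w³ = -2 gives w = -∛(2) ≈ -1.2599.

w = -2 or w = -1.2599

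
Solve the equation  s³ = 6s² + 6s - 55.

Rearrange: s³ - 6s² - 6s + 55 = 0.
Possible rational roots are divisors of 55. Testing s = 5 gives 0, so (s - 5) is a factor.
Divide: s³ - 6s² - 6s + 55 = (s - 5)(s² - s - 11).
Apply the quadratic formula to s² - s - 11 = 0: s = (1 ± √45)/2, i.e. s ≈ 3.8541 or s ≈ -2.8541.

s = -2.8541 or s = 3.8541 or s = 5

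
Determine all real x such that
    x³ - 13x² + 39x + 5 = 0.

x = -0.1231 or x = 5 or x = 8.1231

Possible rational roots are divisors of 5. Testing x = 5 gives 0, so (x - 5) is a factor.
Divide: x³ - 13x² + 39x + 5 = (x - 5)(x² - 8x - 1).
Apply the quadratic formula to x² - 8x - 1 = 0: x = (8 ± √68)/2, i.e. x ≈ 8.1231 or x ≈ -0.1231.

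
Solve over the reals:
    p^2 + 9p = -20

Bring every term to one side: p^2 + 9p + 20 = 0.
Factor: (p + 5)(p + 4) = 0.
So p = -5 or p = -4.

p = -5 or p = -4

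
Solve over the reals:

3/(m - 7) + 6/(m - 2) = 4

Multiply both sides by (m - 7)(m - 2):
3(m - 2) + 6(m - 7) = 4(m - 7)(m - 2).
Expand and collect terms: 4m^2 - 45m + 104 = 0.
Factor or apply the quadratic formula: m = 8 or m = 3.25.
Neither value makes a denominator zero (m != 7, m != 2), so both are valid.

m = 3.25 or m = 8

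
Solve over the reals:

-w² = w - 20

w = -5 or w = 4

Bring every term to one side: -w² - w + 20 = 0.
Factor: -1(w + 5)(w - 4) = 0.
So w = -5 or w = 4.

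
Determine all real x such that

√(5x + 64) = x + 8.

Square both sides: 5x + 64 = (x + 8)².
Expand and rearrange: x² + 11x = 0.
Solving gives x = 0 or x = -11.
Check each candidate in the original equation:
  x = 0: √(64) = 8, while x + 8 = 8 — valid.
  x = -11: √(9) = 3, while x + 8 = -3 — extraneous.

x = 0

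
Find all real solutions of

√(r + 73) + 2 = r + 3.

r = 8

Isolate the radical: √(r + 73) = r + 1.
Square both sides: r + 73 = (r + 1)².
Expand and rearrange: r² + r - 72 = 0.
Solving gives r = 8 or r = -9.
Check each candidate in the original equation:
  r = 8: √(81) = 9, while r + 1 = 9 — valid.
  r = -9: √(64) = 8, while r + 1 = -8 — extraneous.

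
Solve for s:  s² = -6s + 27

Bring every term to one side: s² + 6s - 27 = 0.
Factor: (s + 9)(s - 3) = 0.
So s = -9 or s = 3.

s = -9 or s = 3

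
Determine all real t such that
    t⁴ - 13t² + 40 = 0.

t = -2.8284 or t = -2.2361 or t = 2.2361 or t = 2.8284

Let u = t². The equation becomes u² - 13u + 40 = 0.
Factor: (u - 5)(u - 8) = 0, so u = 5 or u = 8.
t² = 5 gives t = ±√(5) ≈ ±2.2361.
t² = 8 gives t = ±2·√(2) ≈ ±2.8284.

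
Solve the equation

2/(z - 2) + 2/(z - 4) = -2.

z = 0.5858 or z = 3.4142

Multiply both sides by (z - 2)(z - 4):
2(z - 4) + 2(z - 2) = -2(z - 2)(z - 4).
Expand and collect terms: -2z^2 + 8z - 4 = 0.
By the quadratic formula, z = (-8 +/- sqrt(32)) / -4, so z ~= 0.5858 or z ~= 3.4142.
Neither value makes a denominator zero (z != 2, z != 4), so both are valid.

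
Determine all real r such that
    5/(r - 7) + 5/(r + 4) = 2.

r = -2.0415 or r = 10.0415

Multiply both sides by (r - 7)(r + 4):
5(r + 4) + 5(r - 7) = 2(r - 7)(r + 4).
Expand and collect terms: 2r^2 - 16r - 41 = 0.
By the quadratic formula, r = (16 +/- sqrt(584)) / 4, so r ~= 10.0415 or r ~= -2.0415.
Neither value makes a denominator zero (r != 7, r != -4), so both are valid.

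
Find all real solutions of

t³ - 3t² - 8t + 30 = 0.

t = -3

Possible rational roots are divisors of 30. Testing t = -3 gives 0, so (t + 3) is a factor.
Divide: t³ - 3t² - 8t + 30 = (t + 3)(t² - 6t + 10).
The quadratic t² - 6t + 10 has discriminant -4 < 0, so no further real roots.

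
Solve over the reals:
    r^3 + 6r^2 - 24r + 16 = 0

r = -8.899 or r = 0.899 or r = 2

Possible rational roots are divisors of 16. Testing r = 2 gives 0, so (r - 2) is a factor.
Divide: r^3 + 6r^2 - 24r + 16 = (r - 2)(r^2 + 8r - 8).
Apply the quadratic formula to r^2 + 8r - 8 = 0: r = (-8 +/- sqrt(96))/2, i.e. r ~= 0.899 or r ~= -8.899.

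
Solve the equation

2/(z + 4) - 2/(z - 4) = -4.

Multiply both sides by (z + 4)(z - 4):
2(z - 4) - 2(z + 4) = -4(z + 4)(z - 4).
Expand and collect terms: -4z² + 80 = 0.
By the quadratic formula, z = (0 ± √1280) / -8, so z ≈ -4.4721 or z ≈ 4.4721.
Neither value makes a denominator zero (z ≠ -4, z ≠ 4), so both are valid.

z = -4.4721 or z = 4.4721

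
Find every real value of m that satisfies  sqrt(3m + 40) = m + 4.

Square both sides: 3m + 40 = (m + 4)^2.
Expand and rearrange: m^2 + 5m - 24 = 0.
Solving gives m = 3 or m = -8.
Check each candidate in the original equation:
  m = 3: sqrt(49) = 7, while m + 4 = 7 — valid.
  m = -8: sqrt(16) = 4, while m + 4 = -4 — extraneous.

m = 3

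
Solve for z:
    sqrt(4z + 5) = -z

z = -1

Square both sides: 4z + 5 = (-z)^2.
Expand and rearrange: z^2 - 4z - 5 = 0.
Solving gives z = 5 or z = -1.
Check each candidate in the original equation:
  z = 5: sqrt(25) = 5, while -z = -5 — extraneous.
  z = -1: sqrt(1) = 1, while -z = 1 — valid.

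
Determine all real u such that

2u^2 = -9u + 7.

u = -5.1762 or u = 0.6762

Rearrange to standard form: 2u^2 + 9u - 7 = 0.
Discriminant: (9)^2 - 4*2*(-7) = 137.
Quadratic formula: u = (-9 +/- sqrt(137)) / 4.
So u = -9/4 + sqrt(137)/4 ~= 0.6762 or u = -sqrt(137)/4 - 9/4 ~= -5.1762.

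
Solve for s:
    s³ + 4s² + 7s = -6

Rearrange: s³ + 4s² + 7s + 6 = 0.
Possible rational roots are divisors of 6. Testing s = -2 gives 0, so (s + 2) is a factor.
Divide: s³ + 4s² + 7s + 6 = (s + 2)(s² + 2s + 3).
The quadratic s² + 2s + 3 has discriminant -8 < 0, so no further real roots.

s = -2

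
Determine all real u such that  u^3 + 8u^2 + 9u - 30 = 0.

u = -5 or u = -4.3723 or u = 1.3723

Possible rational roots are divisors of -30. Testing u = -5 gives 0, so (u + 5) is a factor.
Divide: u^3 + 8u^2 + 9u - 30 = (u + 5)(u^2 + 3u - 6).
Apply the quadratic formula to u^2 + 3u - 6 = 0: u = (-3 +/- sqrt(33))/2, i.e. u ~= 1.3723 or u ~= -4.3723.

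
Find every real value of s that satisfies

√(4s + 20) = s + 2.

Square both sides: 4s + 20 = (s + 2)².
Expand and rearrange: s² - 16 = 0.
Solving gives s = 4 or s = -4.
Check each candidate in the original equation:
  s = 4: √(36) = 6, while s + 2 = 6 — valid.
  s = -4: √(4) = 2, while s + 2 = -2 — extraneous.

s = 4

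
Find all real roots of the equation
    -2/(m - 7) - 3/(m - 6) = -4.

Multiply both sides by (m - 7)(m - 6):
-2(m - 6) - 3(m - 7) = -4(m - 7)(m - 6).
Expand and collect terms: -4m² + 57m - 201 = 0.
By the quadratic formula, m = (-57 ± √33) / -8, so m ≈ 6.4069 or m ≈ 7.8431.
Neither value makes a denominator zero (m ≠ 7, m ≠ 6), so both are valid.

m = 6.4069 or m = 7.8431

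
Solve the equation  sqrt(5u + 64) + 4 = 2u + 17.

Isolate the radical: sqrt(5u + 64) = 2u + 13.
Square both sides: 5u + 64 = (2u + 13)^2.
Expand and rearrange: 4u^2 + 47u + 105 = 0.
Solving gives u = -3 or u = -8.75.
Check each candidate in the original equation:
  u = -3: sqrt(49) = 7, while 2u + 13 = 7 — valid.
  u = -8.75: sqrt(20.25) = 4.5, while 2u + 13 = -4.5 — extraneous.

u = -3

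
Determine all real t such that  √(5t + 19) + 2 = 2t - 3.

t = 6

Isolate the radical: √(5t + 19) = 2t - 5.
Square both sides: 5t + 19 = (2t - 5)².
Expand and rearrange: 4t² - 25t + 6 = 0.
Solving gives t = 6 or t = 0.25.
Check each candidate in the original equation:
  t = 6: √(49) = 7, while 2t - 5 = 7 — valid.
  t = 0.25: √(20.25) = 4.5, while 2t - 5 = -4.5 — extraneous.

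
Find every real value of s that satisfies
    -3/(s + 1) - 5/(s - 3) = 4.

s = -2 or s = 2

Multiply both sides by (s + 1)(s - 3):
-3(s - 3) - 5(s + 1) = 4(s + 1)(s - 3).
Expand and collect terms: 4s² - 16 = 0.
Factor or apply the quadratic formula: s = 2 or s = -2.
Neither value makes a denominator zero (s ≠ -1, s ≠ 3), so both are valid.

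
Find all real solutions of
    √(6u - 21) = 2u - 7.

u = 3.5 or u = 5

Square both sides: 6u - 21 = (2u - 7)².
Expand and rearrange: 4u² - 34u + 70 = 0.
Solving gives u = 5 or u = 3.5.
Check each candidate in the original equation:
  u = 5: √(9) = 3, while 2u - 7 = 3 — valid.
  u = 3.5: √(0) = 0, while 2u - 7 = 0 — valid.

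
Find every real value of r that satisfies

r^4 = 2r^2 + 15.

r = -2.2361 or r = 2.2361

Let u = r^2. The equation becomes u^2 - 2u - 15 = 0.
Factor: (u + 3)(u - 5) = 0, so u = -3 or u = 5.
r^2 = -3 < 0 has no real solution.
r^2 = 5 gives r = +/-sqrt(5) ~= +/-2.2361.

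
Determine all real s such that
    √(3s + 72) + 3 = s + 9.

s = 3

Isolate the radical: √(3s + 72) = s + 6.
Square both sides: 3s + 72 = (s + 6)².
Expand and rearrange: s² + 9s - 36 = 0.
Solving gives s = 3 or s = -12.
Check each candidate in the original equation:
  s = 3: √(81) = 9, while s + 6 = 9 — valid.
  s = -12: √(36) = 6, while s + 6 = -6 — extraneous.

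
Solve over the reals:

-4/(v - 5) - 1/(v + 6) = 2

v = -6.6041 or v = 3.1041

Multiply both sides by (v - 5)(v + 6):
-4(v + 6) - (v - 5) = 2(v - 5)(v + 6).
Expand and collect terms: 2v^2 + 7v - 41 = 0.
By the quadratic formula, v = (-7 +/- sqrt(377)) / 4, so v ~= 3.1041 or v ~= -6.6041.
Neither value makes a denominator zero (v != 5, v != -6), so both are valid.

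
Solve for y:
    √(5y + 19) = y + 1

Square both sides: 5y + 19 = (y + 1)².
Expand and rearrange: y² - 3y - 18 = 0.
Solving gives y = 6 or y = -3.
Check each candidate in the original equation:
  y = 6: √(49) = 7, while y + 1 = 7 — valid.
  y = -3: √(4) = 2, while y + 1 = -2 — extraneous.

y = 6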